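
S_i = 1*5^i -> [1, 5, 25, 125, 625]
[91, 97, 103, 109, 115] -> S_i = 91 + 6*i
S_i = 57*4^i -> [57, 228, 912, 3648, 14592]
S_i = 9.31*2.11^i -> [9.31, 19.64, 41.45, 87.46, 184.54]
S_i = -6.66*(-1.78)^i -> [-6.66, 11.85, -21.1, 37.56, -66.86]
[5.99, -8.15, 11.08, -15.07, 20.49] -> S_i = 5.99*(-1.36)^i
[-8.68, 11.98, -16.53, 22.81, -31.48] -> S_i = -8.68*(-1.38)^i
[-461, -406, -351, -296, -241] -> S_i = -461 + 55*i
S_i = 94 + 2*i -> [94, 96, 98, 100, 102]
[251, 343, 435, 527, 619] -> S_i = 251 + 92*i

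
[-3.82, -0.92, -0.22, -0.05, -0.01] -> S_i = -3.82*0.24^i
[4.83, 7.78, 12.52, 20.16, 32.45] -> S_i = 4.83*1.61^i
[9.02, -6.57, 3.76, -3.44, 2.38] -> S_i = Random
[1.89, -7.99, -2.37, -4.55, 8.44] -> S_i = Random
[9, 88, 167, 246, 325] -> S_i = 9 + 79*i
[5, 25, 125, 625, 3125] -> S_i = 5*5^i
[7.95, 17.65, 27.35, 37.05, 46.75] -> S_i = 7.95 + 9.70*i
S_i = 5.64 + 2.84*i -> [5.64, 8.48, 11.32, 14.16, 17.0]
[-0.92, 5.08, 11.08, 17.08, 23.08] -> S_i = -0.92 + 6.00*i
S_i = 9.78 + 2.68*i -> [9.78, 12.46, 15.14, 17.82, 20.5]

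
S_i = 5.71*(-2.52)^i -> [5.71, -14.39, 36.26, -91.38, 230.27]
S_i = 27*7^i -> [27, 189, 1323, 9261, 64827]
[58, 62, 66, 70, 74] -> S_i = 58 + 4*i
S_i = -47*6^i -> [-47, -282, -1692, -10152, -60912]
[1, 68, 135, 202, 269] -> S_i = 1 + 67*i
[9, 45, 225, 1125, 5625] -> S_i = 9*5^i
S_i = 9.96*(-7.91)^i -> [9.96, -78.78, 623.18, -4929.34, 38991.08]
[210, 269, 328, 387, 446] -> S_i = 210 + 59*i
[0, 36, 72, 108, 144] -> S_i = 0 + 36*i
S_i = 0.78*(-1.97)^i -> [0.78, -1.54, 3.03, -5.96, 11.75]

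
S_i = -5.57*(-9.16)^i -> [-5.57, 51.02, -467.35, 4280.96, -39213.63]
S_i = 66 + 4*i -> [66, 70, 74, 78, 82]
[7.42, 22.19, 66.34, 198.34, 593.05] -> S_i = 7.42*2.99^i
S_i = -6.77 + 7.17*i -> [-6.77, 0.4, 7.57, 14.74, 21.91]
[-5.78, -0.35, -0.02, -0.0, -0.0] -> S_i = -5.78*0.06^i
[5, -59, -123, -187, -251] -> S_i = 5 + -64*i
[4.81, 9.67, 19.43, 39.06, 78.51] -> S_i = 4.81*2.01^i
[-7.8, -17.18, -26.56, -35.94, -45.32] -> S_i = -7.80 + -9.38*i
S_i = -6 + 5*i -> [-6, -1, 4, 9, 14]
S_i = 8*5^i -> [8, 40, 200, 1000, 5000]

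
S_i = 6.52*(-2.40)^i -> [6.52, -15.65, 37.56, -90.13, 216.32]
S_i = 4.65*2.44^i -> [4.65, 11.35, 27.68, 67.55, 164.82]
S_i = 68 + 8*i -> [68, 76, 84, 92, 100]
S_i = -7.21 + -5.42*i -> [-7.21, -12.63, -18.05, -23.47, -28.89]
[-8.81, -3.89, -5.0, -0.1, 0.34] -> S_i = Random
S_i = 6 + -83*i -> [6, -77, -160, -243, -326]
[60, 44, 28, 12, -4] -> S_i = 60 + -16*i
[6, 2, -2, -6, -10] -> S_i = 6 + -4*i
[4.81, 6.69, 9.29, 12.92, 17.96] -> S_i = 4.81*1.39^i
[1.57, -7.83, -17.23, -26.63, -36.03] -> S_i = 1.57 + -9.40*i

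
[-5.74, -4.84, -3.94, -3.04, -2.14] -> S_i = -5.74 + 0.90*i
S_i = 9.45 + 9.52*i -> [9.45, 18.97, 28.49, 38.01, 47.53]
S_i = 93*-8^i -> [93, -744, 5952, -47616, 380928]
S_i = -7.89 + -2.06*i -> [-7.89, -9.95, -12.01, -14.07, -16.13]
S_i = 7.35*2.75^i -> [7.35, 20.21, 55.58, 152.86, 420.36]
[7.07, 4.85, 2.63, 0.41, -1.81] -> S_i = 7.07 + -2.22*i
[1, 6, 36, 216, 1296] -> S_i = 1*6^i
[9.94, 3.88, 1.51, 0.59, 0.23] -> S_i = 9.94*0.39^i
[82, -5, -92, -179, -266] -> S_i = 82 + -87*i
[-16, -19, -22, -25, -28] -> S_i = -16 + -3*i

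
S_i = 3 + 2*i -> [3, 5, 7, 9, 11]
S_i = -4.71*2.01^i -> [-4.71, -9.47, -19.03, -38.25, -76.88]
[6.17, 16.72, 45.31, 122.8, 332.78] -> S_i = 6.17*2.71^i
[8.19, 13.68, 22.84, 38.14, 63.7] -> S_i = 8.19*1.67^i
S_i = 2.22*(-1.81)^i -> [2.22, -4.02, 7.27, -13.16, 23.83]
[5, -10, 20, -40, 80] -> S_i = 5*-2^i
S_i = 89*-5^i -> [89, -445, 2225, -11125, 55625]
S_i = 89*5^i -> [89, 445, 2225, 11125, 55625]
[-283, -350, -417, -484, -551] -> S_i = -283 + -67*i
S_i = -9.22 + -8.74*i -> [-9.22, -17.96, -26.7, -35.44, -44.18]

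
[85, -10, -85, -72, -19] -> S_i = Random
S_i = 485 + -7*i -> [485, 478, 471, 464, 457]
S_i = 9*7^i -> [9, 63, 441, 3087, 21609]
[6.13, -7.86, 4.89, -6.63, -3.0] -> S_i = Random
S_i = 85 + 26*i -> [85, 111, 137, 163, 189]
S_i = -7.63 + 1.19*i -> [-7.63, -6.44, -5.25, -4.06, -2.87]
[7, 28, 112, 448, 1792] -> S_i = 7*4^i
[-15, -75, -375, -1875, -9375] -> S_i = -15*5^i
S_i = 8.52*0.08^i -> [8.52, 0.68, 0.05, 0.0, 0.0]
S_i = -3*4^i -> [-3, -12, -48, -192, -768]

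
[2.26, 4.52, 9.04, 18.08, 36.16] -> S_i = 2.26*2.00^i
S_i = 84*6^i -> [84, 504, 3024, 18144, 108864]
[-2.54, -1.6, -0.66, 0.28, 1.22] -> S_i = -2.54 + 0.94*i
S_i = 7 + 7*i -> [7, 14, 21, 28, 35]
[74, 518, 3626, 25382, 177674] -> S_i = 74*7^i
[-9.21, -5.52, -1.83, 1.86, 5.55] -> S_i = -9.21 + 3.69*i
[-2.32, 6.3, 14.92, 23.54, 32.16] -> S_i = -2.32 + 8.62*i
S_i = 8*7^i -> [8, 56, 392, 2744, 19208]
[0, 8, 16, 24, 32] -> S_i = 0 + 8*i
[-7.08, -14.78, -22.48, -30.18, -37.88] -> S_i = -7.08 + -7.70*i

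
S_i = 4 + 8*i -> [4, 12, 20, 28, 36]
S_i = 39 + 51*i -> [39, 90, 141, 192, 243]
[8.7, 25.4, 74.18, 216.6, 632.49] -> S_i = 8.70*2.92^i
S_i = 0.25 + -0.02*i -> [0.25, 0.23, 0.21, 0.19, 0.17]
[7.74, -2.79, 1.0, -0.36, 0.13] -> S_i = 7.74*(-0.36)^i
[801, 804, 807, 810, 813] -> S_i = 801 + 3*i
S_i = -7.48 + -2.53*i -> [-7.48, -10.01, -12.54, -15.07, -17.6]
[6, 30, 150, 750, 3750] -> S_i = 6*5^i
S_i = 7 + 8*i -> [7, 15, 23, 31, 39]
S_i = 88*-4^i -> [88, -352, 1408, -5632, 22528]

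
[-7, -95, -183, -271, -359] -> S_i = -7 + -88*i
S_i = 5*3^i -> [5, 15, 45, 135, 405]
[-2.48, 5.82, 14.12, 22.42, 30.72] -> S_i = -2.48 + 8.30*i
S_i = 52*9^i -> [52, 468, 4212, 37908, 341172]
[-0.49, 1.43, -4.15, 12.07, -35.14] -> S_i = -0.49*(-2.91)^i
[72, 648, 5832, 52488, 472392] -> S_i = 72*9^i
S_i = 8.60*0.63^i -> [8.6, 5.42, 3.41, 2.15, 1.35]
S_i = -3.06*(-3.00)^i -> [-3.06, 9.18, -27.54, 82.62, -247.86]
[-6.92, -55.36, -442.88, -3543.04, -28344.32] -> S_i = -6.92*8.00^i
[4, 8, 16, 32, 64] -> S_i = 4*2^i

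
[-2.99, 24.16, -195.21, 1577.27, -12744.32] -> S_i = -2.99*(-8.08)^i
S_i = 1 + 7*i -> [1, 8, 15, 22, 29]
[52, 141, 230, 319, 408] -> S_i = 52 + 89*i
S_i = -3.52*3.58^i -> [-3.52, -12.6, -45.11, -161.51, -578.2]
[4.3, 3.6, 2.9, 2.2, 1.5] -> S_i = 4.30 + -0.70*i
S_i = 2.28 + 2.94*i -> [2.28, 5.22, 8.16, 11.1, 14.04]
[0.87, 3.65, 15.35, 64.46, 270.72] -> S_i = 0.87*4.20^i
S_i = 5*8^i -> [5, 40, 320, 2560, 20480]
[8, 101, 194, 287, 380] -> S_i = 8 + 93*i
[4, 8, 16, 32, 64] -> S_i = 4*2^i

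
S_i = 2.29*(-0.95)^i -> [2.29, -2.18, 2.07, -1.96, 1.87]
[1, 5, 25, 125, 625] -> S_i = 1*5^i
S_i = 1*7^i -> [1, 7, 49, 343, 2401]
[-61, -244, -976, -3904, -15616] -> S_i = -61*4^i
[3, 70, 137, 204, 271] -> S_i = 3 + 67*i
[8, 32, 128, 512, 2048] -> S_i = 8*4^i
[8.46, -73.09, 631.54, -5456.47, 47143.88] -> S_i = 8.46*(-8.64)^i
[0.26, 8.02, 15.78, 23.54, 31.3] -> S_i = 0.26 + 7.76*i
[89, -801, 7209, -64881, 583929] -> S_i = 89*-9^i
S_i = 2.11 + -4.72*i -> [2.11, -2.61, -7.33, -12.05, -16.77]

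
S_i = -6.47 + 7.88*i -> [-6.47, 1.41, 9.29, 17.17, 25.05]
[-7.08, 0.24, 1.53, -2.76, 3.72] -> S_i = Random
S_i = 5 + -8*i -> [5, -3, -11, -19, -27]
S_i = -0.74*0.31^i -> [-0.74, -0.23, -0.07, -0.02, -0.01]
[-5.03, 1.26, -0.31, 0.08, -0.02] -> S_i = -5.03*(-0.25)^i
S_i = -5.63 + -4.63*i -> [-5.63, -10.26, -14.89, -19.52, -24.15]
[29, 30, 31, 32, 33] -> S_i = 29 + 1*i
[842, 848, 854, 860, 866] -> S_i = 842 + 6*i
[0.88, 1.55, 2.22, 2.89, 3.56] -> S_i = 0.88 + 0.67*i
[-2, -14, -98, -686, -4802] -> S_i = -2*7^i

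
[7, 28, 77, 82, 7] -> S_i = Random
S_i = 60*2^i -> [60, 120, 240, 480, 960]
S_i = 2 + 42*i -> [2, 44, 86, 128, 170]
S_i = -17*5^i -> [-17, -85, -425, -2125, -10625]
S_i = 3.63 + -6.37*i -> [3.63, -2.74, -9.11, -15.48, -21.85]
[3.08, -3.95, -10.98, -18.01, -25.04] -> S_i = 3.08 + -7.03*i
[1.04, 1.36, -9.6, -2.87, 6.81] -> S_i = Random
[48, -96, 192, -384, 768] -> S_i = 48*-2^i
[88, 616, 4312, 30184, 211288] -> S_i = 88*7^i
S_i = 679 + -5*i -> [679, 674, 669, 664, 659]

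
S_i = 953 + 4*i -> [953, 957, 961, 965, 969]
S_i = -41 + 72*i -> [-41, 31, 103, 175, 247]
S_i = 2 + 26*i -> [2, 28, 54, 80, 106]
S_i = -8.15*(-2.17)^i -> [-8.15, 17.69, -38.38, 83.28, -180.72]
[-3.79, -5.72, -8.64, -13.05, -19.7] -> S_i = -3.79*1.51^i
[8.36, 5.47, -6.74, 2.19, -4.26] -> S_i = Random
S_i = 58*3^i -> [58, 174, 522, 1566, 4698]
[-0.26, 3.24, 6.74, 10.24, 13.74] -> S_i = -0.26 + 3.50*i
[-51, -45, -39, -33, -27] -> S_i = -51 + 6*i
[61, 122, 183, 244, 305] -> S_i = 61 + 61*i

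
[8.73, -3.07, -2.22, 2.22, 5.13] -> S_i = Random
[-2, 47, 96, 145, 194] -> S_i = -2 + 49*i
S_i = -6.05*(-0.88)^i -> [-6.05, 5.32, -4.69, 4.12, -3.63]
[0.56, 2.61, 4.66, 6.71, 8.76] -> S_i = 0.56 + 2.05*i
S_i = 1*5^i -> [1, 5, 25, 125, 625]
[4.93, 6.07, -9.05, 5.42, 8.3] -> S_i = Random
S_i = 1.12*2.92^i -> [1.12, 3.27, 9.55, 27.88, 81.42]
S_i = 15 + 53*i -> [15, 68, 121, 174, 227]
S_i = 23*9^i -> [23, 207, 1863, 16767, 150903]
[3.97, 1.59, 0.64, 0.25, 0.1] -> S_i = 3.97*0.40^i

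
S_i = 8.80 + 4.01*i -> [8.8, 12.81, 16.82, 20.83, 24.84]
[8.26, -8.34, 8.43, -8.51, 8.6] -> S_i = 8.26*(-1.01)^i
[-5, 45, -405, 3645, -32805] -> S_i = -5*-9^i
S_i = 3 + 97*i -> [3, 100, 197, 294, 391]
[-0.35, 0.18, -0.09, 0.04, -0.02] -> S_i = -0.35*(-0.50)^i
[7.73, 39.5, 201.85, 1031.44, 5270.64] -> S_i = 7.73*5.11^i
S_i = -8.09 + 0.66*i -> [-8.09, -7.43, -6.77, -6.11, -5.45]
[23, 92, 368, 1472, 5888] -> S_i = 23*4^i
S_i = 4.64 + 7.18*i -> [4.64, 11.82, 19.0, 26.18, 33.36]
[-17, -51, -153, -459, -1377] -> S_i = -17*3^i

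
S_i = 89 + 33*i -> [89, 122, 155, 188, 221]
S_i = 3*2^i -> [3, 6, 12, 24, 48]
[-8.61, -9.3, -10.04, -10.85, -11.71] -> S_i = -8.61*1.08^i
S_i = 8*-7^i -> [8, -56, 392, -2744, 19208]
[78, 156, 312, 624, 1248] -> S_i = 78*2^i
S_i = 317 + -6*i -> [317, 311, 305, 299, 293]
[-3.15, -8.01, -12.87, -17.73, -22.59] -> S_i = -3.15 + -4.86*i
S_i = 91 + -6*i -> [91, 85, 79, 73, 67]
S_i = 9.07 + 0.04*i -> [9.07, 9.11, 9.15, 9.19, 9.23]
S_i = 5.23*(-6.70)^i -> [5.23, -35.04, 234.77, -1572.99, 10539.04]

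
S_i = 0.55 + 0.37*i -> [0.55, 0.92, 1.29, 1.66, 2.03]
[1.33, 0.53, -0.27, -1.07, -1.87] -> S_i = 1.33 + -0.80*i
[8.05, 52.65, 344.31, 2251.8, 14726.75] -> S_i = 8.05*6.54^i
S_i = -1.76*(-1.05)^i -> [-1.76, 1.85, -1.94, 2.04, -2.14]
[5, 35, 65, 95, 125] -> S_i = 5 + 30*i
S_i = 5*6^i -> [5, 30, 180, 1080, 6480]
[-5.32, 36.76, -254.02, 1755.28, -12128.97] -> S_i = -5.32*(-6.91)^i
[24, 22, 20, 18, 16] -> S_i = 24 + -2*i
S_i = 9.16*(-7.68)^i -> [9.16, -70.35, 540.28, -4149.34, 31866.94]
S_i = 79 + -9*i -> [79, 70, 61, 52, 43]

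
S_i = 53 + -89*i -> [53, -36, -125, -214, -303]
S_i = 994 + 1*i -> [994, 995, 996, 997, 998]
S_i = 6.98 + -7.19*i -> [6.98, -0.21, -7.4, -14.59, -21.78]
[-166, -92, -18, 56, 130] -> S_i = -166 + 74*i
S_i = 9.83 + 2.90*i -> [9.83, 12.73, 15.63, 18.53, 21.43]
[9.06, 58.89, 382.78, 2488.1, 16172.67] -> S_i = 9.06*6.50^i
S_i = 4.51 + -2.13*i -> [4.51, 2.38, 0.25, -1.88, -4.01]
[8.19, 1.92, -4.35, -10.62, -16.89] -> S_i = 8.19 + -6.27*i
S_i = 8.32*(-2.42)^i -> [8.32, -20.13, 48.73, -117.92, 285.35]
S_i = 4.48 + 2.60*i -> [4.48, 7.08, 9.68, 12.28, 14.88]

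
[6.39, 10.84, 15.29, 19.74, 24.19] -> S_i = 6.39 + 4.45*i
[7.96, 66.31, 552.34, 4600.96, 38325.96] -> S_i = 7.96*8.33^i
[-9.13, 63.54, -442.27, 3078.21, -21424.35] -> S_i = -9.13*(-6.96)^i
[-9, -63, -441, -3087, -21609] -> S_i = -9*7^i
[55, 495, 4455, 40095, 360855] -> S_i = 55*9^i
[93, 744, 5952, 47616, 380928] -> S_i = 93*8^i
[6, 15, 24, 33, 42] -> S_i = 6 + 9*i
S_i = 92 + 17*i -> [92, 109, 126, 143, 160]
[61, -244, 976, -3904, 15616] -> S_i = 61*-4^i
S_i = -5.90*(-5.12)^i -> [-5.9, 30.21, -154.66, 791.88, -4054.45]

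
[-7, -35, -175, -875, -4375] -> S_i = -7*5^i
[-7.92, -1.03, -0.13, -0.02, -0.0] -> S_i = -7.92*0.13^i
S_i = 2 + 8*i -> [2, 10, 18, 26, 34]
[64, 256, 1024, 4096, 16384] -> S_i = 64*4^i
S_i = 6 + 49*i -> [6, 55, 104, 153, 202]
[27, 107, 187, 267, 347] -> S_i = 27 + 80*i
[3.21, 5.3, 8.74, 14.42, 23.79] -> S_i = 3.21*1.65^i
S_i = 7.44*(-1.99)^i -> [7.44, -14.81, 29.46, -58.63, 116.68]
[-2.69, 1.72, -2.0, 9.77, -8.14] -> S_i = Random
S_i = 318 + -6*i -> [318, 312, 306, 300, 294]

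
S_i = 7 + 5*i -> [7, 12, 17, 22, 27]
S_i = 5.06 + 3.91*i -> [5.06, 8.97, 12.88, 16.79, 20.7]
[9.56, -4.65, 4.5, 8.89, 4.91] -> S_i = Random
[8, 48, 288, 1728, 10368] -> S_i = 8*6^i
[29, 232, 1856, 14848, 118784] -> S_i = 29*8^i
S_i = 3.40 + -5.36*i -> [3.4, -1.96, -7.32, -12.68, -18.04]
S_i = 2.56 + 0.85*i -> [2.56, 3.41, 4.26, 5.11, 5.96]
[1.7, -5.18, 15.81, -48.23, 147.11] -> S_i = 1.70*(-3.05)^i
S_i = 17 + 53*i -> [17, 70, 123, 176, 229]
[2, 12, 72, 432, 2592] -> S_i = 2*6^i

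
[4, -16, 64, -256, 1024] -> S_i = 4*-4^i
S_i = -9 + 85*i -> [-9, 76, 161, 246, 331]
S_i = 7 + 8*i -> [7, 15, 23, 31, 39]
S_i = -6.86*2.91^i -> [-6.86, -19.96, -58.09, -169.05, -491.92]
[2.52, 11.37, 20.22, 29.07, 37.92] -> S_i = 2.52 + 8.85*i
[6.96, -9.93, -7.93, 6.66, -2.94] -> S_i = Random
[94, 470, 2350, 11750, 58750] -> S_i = 94*5^i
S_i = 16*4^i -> [16, 64, 256, 1024, 4096]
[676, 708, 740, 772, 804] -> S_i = 676 + 32*i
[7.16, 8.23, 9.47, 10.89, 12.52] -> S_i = 7.16*1.15^i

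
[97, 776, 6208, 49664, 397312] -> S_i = 97*8^i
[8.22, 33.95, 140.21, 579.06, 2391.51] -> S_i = 8.22*4.13^i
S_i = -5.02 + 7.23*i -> [-5.02, 2.21, 9.44, 16.67, 23.9]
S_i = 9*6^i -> [9, 54, 324, 1944, 11664]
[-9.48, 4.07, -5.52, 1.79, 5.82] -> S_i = Random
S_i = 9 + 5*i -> [9, 14, 19, 24, 29]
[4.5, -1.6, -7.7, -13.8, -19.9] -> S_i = 4.50 + -6.10*i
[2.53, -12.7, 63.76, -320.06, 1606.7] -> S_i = 2.53*(-5.02)^i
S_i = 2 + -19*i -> [2, -17, -36, -55, -74]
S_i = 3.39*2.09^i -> [3.39, 7.09, 14.81, 30.95, 64.68]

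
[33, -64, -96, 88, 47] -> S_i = Random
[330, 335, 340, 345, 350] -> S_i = 330 + 5*i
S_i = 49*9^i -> [49, 441, 3969, 35721, 321489]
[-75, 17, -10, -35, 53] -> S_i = Random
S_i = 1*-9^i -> [1, -9, 81, -729, 6561]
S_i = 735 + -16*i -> [735, 719, 703, 687, 671]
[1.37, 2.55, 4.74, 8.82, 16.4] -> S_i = 1.37*1.86^i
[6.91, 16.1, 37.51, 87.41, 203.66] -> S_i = 6.91*2.33^i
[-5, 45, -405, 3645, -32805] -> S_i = -5*-9^i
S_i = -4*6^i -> [-4, -24, -144, -864, -5184]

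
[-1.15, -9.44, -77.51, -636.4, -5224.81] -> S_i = -1.15*8.21^i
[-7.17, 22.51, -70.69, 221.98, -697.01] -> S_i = -7.17*(-3.14)^i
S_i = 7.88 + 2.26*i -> [7.88, 10.14, 12.4, 14.66, 16.92]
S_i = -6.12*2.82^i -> [-6.12, -17.26, -48.67, -137.25, -387.03]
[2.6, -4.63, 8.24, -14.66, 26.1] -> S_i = 2.60*(-1.78)^i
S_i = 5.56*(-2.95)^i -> [5.56, -16.4, 48.39, -142.74, 421.08]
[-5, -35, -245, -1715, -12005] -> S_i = -5*7^i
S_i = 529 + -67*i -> [529, 462, 395, 328, 261]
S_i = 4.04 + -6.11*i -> [4.04, -2.07, -8.18, -14.29, -20.4]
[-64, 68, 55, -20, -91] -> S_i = Random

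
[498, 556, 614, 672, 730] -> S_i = 498 + 58*i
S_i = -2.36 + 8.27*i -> [-2.36, 5.91, 14.18, 22.45, 30.72]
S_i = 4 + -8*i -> [4, -4, -12, -20, -28]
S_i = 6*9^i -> [6, 54, 486, 4374, 39366]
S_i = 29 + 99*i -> [29, 128, 227, 326, 425]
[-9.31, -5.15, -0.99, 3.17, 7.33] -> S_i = -9.31 + 4.16*i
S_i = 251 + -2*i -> [251, 249, 247, 245, 243]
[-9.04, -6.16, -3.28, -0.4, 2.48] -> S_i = -9.04 + 2.88*i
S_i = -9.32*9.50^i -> [-9.32, -88.54, -841.13, -7990.74, -75911.98]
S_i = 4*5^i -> [4, 20, 100, 500, 2500]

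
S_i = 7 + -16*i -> [7, -9, -25, -41, -57]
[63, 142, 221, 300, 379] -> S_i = 63 + 79*i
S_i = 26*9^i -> [26, 234, 2106, 18954, 170586]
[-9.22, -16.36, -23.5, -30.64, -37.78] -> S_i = -9.22 + -7.14*i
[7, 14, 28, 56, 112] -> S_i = 7*2^i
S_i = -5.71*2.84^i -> [-5.71, -16.22, -46.05, -130.79, -371.46]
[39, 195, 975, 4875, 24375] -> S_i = 39*5^i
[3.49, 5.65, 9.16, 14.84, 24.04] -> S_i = 3.49*1.62^i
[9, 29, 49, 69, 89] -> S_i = 9 + 20*i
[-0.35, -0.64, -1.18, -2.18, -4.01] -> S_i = -0.35*1.84^i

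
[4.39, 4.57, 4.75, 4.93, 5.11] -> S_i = 4.39 + 0.18*i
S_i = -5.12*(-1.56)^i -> [-5.12, 7.99, -12.46, 19.44, -30.32]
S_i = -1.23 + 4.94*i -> [-1.23, 3.71, 8.65, 13.59, 18.53]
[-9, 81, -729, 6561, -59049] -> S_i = -9*-9^i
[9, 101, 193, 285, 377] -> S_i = 9 + 92*i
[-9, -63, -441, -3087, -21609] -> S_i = -9*7^i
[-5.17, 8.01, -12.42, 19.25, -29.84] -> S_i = -5.17*(-1.55)^i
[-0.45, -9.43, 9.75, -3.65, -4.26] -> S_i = Random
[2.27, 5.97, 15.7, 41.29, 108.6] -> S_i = 2.27*2.63^i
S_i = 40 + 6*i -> [40, 46, 52, 58, 64]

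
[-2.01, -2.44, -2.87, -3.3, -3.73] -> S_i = -2.01 + -0.43*i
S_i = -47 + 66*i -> [-47, 19, 85, 151, 217]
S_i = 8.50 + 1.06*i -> [8.5, 9.56, 10.62, 11.68, 12.74]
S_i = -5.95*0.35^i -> [-5.95, -2.08, -0.73, -0.26, -0.09]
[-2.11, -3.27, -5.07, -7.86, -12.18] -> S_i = -2.11*1.55^i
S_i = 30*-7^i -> [30, -210, 1470, -10290, 72030]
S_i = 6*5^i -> [6, 30, 150, 750, 3750]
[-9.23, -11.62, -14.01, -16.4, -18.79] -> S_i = -9.23 + -2.39*i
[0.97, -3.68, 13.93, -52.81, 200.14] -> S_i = 0.97*(-3.79)^i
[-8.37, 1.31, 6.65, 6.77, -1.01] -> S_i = Random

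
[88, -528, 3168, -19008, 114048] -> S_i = 88*-6^i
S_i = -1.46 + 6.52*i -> [-1.46, 5.06, 11.58, 18.1, 24.62]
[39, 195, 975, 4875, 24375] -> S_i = 39*5^i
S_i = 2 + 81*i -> [2, 83, 164, 245, 326]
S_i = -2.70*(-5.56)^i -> [-2.7, 15.01, -83.47, 464.07, -2580.26]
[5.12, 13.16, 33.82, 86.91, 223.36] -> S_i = 5.12*2.57^i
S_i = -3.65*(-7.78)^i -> [-3.65, 28.4, -220.93, 1718.82, -13372.46]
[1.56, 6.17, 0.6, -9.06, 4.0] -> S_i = Random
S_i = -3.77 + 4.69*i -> [-3.77, 0.92, 5.61, 10.3, 14.99]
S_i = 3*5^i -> [3, 15, 75, 375, 1875]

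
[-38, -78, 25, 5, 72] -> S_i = Random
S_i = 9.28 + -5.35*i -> [9.28, 3.93, -1.42, -6.77, -12.12]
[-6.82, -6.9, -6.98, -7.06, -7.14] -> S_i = -6.82 + -0.08*i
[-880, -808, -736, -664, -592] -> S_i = -880 + 72*i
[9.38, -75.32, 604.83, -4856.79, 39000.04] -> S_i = 9.38*(-8.03)^i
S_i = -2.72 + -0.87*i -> [-2.72, -3.59, -4.46, -5.33, -6.2]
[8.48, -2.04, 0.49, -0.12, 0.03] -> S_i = 8.48*(-0.24)^i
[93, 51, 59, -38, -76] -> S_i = Random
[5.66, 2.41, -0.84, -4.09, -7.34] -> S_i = 5.66 + -3.25*i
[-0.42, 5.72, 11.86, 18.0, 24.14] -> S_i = -0.42 + 6.14*i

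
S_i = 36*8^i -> [36, 288, 2304, 18432, 147456]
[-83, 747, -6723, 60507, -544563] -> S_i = -83*-9^i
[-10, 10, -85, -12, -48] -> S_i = Random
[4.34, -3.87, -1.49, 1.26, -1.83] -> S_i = Random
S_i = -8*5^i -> [-8, -40, -200, -1000, -5000]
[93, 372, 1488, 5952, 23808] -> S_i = 93*4^i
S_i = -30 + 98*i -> [-30, 68, 166, 264, 362]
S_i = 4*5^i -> [4, 20, 100, 500, 2500]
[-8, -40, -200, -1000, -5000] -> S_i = -8*5^i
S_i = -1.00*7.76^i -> [-1.0, -7.76, -60.22, -467.29, -3626.16]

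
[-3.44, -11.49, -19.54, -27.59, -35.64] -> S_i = -3.44 + -8.05*i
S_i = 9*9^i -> [9, 81, 729, 6561, 59049]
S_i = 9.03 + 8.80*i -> [9.03, 17.83, 26.63, 35.43, 44.23]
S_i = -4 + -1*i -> [-4, -5, -6, -7, -8]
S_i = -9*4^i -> [-9, -36, -144, -576, -2304]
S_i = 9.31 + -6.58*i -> [9.31, 2.73, -3.85, -10.43, -17.01]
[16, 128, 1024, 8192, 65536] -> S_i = 16*8^i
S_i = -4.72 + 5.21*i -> [-4.72, 0.49, 5.7, 10.91, 16.12]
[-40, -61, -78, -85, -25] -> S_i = Random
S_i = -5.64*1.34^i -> [-5.64, -7.56, -10.13, -13.57, -18.18]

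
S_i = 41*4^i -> [41, 164, 656, 2624, 10496]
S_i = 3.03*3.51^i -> [3.03, 10.64, 37.33, 131.03, 459.91]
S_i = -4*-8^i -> [-4, 32, -256, 2048, -16384]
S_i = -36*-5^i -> [-36, 180, -900, 4500, -22500]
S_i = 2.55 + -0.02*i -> [2.55, 2.53, 2.51, 2.49, 2.47]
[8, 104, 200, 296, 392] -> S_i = 8 + 96*i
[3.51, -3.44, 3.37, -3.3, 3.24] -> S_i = 3.51*(-0.98)^i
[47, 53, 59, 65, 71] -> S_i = 47 + 6*i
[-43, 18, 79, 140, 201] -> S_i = -43 + 61*i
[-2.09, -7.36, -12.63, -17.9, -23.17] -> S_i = -2.09 + -5.27*i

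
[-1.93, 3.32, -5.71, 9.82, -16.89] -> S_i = -1.93*(-1.72)^i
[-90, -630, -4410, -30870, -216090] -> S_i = -90*7^i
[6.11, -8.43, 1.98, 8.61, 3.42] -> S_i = Random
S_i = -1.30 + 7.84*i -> [-1.3, 6.54, 14.38, 22.22, 30.06]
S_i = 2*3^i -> [2, 6, 18, 54, 162]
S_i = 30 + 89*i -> [30, 119, 208, 297, 386]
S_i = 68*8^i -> [68, 544, 4352, 34816, 278528]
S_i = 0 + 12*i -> [0, 12, 24, 36, 48]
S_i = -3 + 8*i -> [-3, 5, 13, 21, 29]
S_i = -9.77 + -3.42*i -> [-9.77, -13.19, -16.61, -20.03, -23.45]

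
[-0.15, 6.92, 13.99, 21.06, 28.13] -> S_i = -0.15 + 7.07*i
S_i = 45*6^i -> [45, 270, 1620, 9720, 58320]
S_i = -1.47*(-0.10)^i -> [-1.47, 0.15, -0.01, 0.0, -0.0]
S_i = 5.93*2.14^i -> [5.93, 12.69, 27.16, 58.12, 124.37]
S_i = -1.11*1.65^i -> [-1.11, -1.83, -3.02, -4.99, -8.23]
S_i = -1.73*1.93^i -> [-1.73, -3.34, -6.44, -12.44, -24.0]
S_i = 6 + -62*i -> [6, -56, -118, -180, -242]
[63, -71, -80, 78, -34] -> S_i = Random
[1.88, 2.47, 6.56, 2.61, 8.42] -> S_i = Random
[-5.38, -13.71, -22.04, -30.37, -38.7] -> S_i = -5.38 + -8.33*i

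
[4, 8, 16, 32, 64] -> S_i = 4*2^i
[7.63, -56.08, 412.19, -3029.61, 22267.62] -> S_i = 7.63*(-7.35)^i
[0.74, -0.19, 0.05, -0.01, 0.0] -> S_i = 0.74*(-0.26)^i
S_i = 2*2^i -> [2, 4, 8, 16, 32]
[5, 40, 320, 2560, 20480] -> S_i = 5*8^i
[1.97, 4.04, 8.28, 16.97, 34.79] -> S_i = 1.97*2.05^i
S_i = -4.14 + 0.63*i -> [-4.14, -3.51, -2.88, -2.25, -1.62]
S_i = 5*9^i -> [5, 45, 405, 3645, 32805]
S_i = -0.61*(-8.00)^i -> [-0.61, 4.88, -39.04, 312.32, -2498.56]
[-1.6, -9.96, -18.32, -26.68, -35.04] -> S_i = -1.60 + -8.36*i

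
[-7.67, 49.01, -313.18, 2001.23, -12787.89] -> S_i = -7.67*(-6.39)^i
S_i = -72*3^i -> [-72, -216, -648, -1944, -5832]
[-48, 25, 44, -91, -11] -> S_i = Random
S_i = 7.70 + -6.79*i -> [7.7, 0.91, -5.88, -12.67, -19.46]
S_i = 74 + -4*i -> [74, 70, 66, 62, 58]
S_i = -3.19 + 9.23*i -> [-3.19, 6.04, 15.27, 24.5, 33.73]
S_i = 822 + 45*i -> [822, 867, 912, 957, 1002]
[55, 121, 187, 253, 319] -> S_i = 55 + 66*i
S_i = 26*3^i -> [26, 78, 234, 702, 2106]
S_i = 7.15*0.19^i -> [7.15, 1.36, 0.26, 0.05, 0.01]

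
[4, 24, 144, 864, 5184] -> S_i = 4*6^i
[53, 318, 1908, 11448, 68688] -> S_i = 53*6^i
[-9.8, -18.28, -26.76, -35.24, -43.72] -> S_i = -9.80 + -8.48*i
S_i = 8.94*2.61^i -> [8.94, 23.33, 60.9, 158.95, 414.86]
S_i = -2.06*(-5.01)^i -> [-2.06, 10.32, -51.71, 259.05, -1297.83]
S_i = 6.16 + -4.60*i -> [6.16, 1.56, -3.04, -7.64, -12.24]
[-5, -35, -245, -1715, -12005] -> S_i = -5*7^i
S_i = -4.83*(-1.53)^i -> [-4.83, 7.39, -11.31, 17.3, -26.47]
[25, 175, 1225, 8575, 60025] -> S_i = 25*7^i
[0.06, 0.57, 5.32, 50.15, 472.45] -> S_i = 0.06*9.42^i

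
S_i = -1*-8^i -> [-1, 8, -64, 512, -4096]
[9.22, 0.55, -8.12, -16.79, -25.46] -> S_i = 9.22 + -8.67*i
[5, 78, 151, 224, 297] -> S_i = 5 + 73*i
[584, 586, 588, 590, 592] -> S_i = 584 + 2*i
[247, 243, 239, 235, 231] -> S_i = 247 + -4*i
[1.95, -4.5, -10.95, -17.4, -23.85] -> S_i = 1.95 + -6.45*i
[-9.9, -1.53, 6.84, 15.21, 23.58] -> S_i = -9.90 + 8.37*i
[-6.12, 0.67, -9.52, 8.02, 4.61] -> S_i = Random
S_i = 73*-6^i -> [73, -438, 2628, -15768, 94608]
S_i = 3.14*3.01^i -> [3.14, 9.45, 28.45, 85.63, 257.75]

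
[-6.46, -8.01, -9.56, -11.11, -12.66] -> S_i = -6.46 + -1.55*i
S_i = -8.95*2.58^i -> [-8.95, -23.09, -59.57, -153.7, -396.55]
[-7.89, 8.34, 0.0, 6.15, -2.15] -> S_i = Random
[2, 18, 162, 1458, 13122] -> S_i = 2*9^i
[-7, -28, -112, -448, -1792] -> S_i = -7*4^i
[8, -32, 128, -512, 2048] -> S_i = 8*-4^i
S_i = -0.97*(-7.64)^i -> [-0.97, 7.41, -56.62, 432.57, -3304.8]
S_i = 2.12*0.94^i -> [2.12, 1.99, 1.87, 1.76, 1.66]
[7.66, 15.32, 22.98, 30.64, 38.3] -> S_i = 7.66 + 7.66*i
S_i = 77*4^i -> [77, 308, 1232, 4928, 19712]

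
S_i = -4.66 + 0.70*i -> [-4.66, -3.96, -3.26, -2.56, -1.86]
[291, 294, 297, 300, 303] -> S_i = 291 + 3*i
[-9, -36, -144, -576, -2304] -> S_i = -9*4^i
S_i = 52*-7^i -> [52, -364, 2548, -17836, 124852]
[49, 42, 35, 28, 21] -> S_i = 49 + -7*i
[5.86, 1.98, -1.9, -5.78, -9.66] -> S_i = 5.86 + -3.88*i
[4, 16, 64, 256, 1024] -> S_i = 4*4^i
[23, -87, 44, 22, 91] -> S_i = Random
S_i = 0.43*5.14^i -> [0.43, 2.21, 11.36, 58.39, 300.14]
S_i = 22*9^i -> [22, 198, 1782, 16038, 144342]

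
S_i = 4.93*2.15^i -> [4.93, 10.6, 22.79, 49.0, 105.34]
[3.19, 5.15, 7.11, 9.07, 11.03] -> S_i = 3.19 + 1.96*i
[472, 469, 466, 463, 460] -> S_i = 472 + -3*i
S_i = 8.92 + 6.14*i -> [8.92, 15.06, 21.2, 27.34, 33.48]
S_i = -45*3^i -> [-45, -135, -405, -1215, -3645]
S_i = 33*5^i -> [33, 165, 825, 4125, 20625]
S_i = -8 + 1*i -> [-8, -7, -6, -5, -4]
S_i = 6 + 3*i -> [6, 9, 12, 15, 18]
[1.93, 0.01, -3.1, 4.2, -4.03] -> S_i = Random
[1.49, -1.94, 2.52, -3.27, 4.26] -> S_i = 1.49*(-1.30)^i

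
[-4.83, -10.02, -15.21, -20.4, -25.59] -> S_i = -4.83 + -5.19*i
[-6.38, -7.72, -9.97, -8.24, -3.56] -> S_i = Random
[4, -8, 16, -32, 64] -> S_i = 4*-2^i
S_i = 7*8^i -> [7, 56, 448, 3584, 28672]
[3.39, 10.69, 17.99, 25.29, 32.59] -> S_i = 3.39 + 7.30*i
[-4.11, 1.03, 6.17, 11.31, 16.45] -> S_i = -4.11 + 5.14*i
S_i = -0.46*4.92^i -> [-0.46, -2.26, -11.13, -54.78, -269.54]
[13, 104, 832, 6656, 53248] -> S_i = 13*8^i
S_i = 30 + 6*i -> [30, 36, 42, 48, 54]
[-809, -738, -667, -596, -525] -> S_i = -809 + 71*i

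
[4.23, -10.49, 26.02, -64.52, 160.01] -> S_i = 4.23*(-2.48)^i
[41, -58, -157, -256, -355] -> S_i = 41 + -99*i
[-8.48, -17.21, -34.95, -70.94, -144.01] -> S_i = -8.48*2.03^i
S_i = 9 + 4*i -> [9, 13, 17, 21, 25]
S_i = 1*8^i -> [1, 8, 64, 512, 4096]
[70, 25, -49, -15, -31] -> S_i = Random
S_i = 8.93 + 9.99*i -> [8.93, 18.92, 28.91, 38.9, 48.89]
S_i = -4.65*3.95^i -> [-4.65, -18.37, -72.55, -286.58, -1131.99]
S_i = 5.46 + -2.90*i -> [5.46, 2.56, -0.34, -3.24, -6.14]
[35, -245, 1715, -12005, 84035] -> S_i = 35*-7^i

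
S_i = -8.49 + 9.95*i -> [-8.49, 1.46, 11.41, 21.36, 31.31]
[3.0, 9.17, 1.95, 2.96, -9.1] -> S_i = Random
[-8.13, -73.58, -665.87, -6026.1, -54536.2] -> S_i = -8.13*9.05^i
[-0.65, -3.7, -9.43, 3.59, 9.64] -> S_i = Random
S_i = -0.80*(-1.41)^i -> [-0.8, 1.13, -1.59, 2.24, -3.16]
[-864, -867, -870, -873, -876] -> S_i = -864 + -3*i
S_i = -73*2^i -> [-73, -146, -292, -584, -1168]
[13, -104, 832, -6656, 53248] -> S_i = 13*-8^i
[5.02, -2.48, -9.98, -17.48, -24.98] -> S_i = 5.02 + -7.50*i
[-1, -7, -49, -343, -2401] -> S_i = -1*7^i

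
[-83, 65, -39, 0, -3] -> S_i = Random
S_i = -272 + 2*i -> [-272, -270, -268, -266, -264]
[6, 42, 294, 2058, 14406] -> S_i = 6*7^i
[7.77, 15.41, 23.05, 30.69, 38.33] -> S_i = 7.77 + 7.64*i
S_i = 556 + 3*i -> [556, 559, 562, 565, 568]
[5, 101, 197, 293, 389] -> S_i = 5 + 96*i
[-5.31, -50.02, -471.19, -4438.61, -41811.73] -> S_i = -5.31*9.42^i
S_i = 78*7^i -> [78, 546, 3822, 26754, 187278]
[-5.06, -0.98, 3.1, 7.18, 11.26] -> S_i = -5.06 + 4.08*i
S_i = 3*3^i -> [3, 9, 27, 81, 243]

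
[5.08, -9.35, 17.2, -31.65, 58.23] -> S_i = 5.08*(-1.84)^i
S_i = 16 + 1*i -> [16, 17, 18, 19, 20]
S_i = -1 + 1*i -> [-1, 0, 1, 2, 3]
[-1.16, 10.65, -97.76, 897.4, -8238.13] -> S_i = -1.16*(-9.18)^i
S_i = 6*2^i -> [6, 12, 24, 48, 96]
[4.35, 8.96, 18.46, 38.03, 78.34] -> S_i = 4.35*2.06^i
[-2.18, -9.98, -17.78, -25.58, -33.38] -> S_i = -2.18 + -7.80*i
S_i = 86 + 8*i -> [86, 94, 102, 110, 118]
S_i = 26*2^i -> [26, 52, 104, 208, 416]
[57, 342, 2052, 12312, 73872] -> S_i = 57*6^i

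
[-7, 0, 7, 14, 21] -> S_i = -7 + 7*i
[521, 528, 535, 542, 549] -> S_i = 521 + 7*i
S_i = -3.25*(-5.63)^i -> [-3.25, 18.3, -103.01, 579.97, -3265.25]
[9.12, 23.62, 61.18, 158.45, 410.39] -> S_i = 9.12*2.59^i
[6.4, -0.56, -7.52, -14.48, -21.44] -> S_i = 6.40 + -6.96*i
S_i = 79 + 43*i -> [79, 122, 165, 208, 251]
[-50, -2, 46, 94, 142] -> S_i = -50 + 48*i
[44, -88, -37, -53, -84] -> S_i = Random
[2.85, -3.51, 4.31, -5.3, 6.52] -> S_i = 2.85*(-1.23)^i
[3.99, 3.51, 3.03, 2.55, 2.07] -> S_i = 3.99 + -0.48*i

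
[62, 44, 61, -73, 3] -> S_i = Random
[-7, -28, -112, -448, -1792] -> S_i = -7*4^i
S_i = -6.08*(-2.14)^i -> [-6.08, 13.01, -27.84, 59.59, -127.51]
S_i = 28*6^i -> [28, 168, 1008, 6048, 36288]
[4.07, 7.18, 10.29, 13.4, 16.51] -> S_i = 4.07 + 3.11*i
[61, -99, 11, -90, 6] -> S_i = Random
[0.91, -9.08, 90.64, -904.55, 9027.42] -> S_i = 0.91*(-9.98)^i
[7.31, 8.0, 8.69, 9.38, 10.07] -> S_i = 7.31 + 0.69*i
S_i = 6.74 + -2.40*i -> [6.74, 4.34, 1.94, -0.46, -2.86]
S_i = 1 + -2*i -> [1, -1, -3, -5, -7]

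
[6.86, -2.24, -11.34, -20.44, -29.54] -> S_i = 6.86 + -9.10*i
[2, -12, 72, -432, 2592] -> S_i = 2*-6^i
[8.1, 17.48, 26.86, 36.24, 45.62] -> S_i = 8.10 + 9.38*i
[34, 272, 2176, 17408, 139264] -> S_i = 34*8^i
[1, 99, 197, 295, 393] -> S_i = 1 + 98*i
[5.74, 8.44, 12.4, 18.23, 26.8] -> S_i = 5.74*1.47^i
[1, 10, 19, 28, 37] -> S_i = 1 + 9*i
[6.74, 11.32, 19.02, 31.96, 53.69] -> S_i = 6.74*1.68^i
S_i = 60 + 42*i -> [60, 102, 144, 186, 228]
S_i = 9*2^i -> [9, 18, 36, 72, 144]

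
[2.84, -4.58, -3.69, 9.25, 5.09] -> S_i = Random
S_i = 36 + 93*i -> [36, 129, 222, 315, 408]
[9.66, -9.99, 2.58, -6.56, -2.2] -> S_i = Random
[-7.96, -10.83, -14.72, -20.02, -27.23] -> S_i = -7.96*1.36^i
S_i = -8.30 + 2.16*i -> [-8.3, -6.14, -3.98, -1.82, 0.34]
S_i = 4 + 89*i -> [4, 93, 182, 271, 360]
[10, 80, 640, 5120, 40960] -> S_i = 10*8^i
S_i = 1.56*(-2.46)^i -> [1.56, -3.84, 9.44, -23.22, 57.13]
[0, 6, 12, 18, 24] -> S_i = 0 + 6*i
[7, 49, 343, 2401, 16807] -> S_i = 7*7^i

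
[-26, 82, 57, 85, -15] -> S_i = Random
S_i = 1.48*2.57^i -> [1.48, 3.8, 9.78, 25.12, 64.56]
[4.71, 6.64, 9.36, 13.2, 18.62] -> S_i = 4.71*1.41^i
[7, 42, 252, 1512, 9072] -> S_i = 7*6^i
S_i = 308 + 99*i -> [308, 407, 506, 605, 704]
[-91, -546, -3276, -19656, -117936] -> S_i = -91*6^i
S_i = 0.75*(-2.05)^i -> [0.75, -1.54, 3.15, -6.46, 13.25]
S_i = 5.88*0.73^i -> [5.88, 4.29, 3.13, 2.29, 1.67]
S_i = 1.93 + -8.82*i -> [1.93, -6.89, -15.71, -24.53, -33.35]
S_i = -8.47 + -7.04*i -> [-8.47, -15.51, -22.55, -29.59, -36.63]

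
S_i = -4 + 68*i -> [-4, 64, 132, 200, 268]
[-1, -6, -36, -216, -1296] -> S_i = -1*6^i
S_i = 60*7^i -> [60, 420, 2940, 20580, 144060]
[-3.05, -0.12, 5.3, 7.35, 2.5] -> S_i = Random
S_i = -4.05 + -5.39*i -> [-4.05, -9.44, -14.83, -20.22, -25.61]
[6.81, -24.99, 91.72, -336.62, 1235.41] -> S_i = 6.81*(-3.67)^i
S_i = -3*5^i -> [-3, -15, -75, -375, -1875]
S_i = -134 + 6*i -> [-134, -128, -122, -116, -110]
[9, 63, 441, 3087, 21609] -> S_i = 9*7^i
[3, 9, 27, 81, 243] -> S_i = 3*3^i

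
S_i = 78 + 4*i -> [78, 82, 86, 90, 94]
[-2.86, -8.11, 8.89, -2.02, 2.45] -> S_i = Random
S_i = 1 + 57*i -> [1, 58, 115, 172, 229]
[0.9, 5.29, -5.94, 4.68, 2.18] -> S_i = Random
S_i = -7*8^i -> [-7, -56, -448, -3584, -28672]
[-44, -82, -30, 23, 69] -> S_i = Random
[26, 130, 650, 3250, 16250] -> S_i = 26*5^i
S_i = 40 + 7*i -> [40, 47, 54, 61, 68]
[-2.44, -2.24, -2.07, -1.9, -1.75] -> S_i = -2.44*0.92^i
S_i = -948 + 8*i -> [-948, -940, -932, -924, -916]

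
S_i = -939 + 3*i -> [-939, -936, -933, -930, -927]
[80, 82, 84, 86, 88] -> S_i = 80 + 2*i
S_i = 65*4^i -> [65, 260, 1040, 4160, 16640]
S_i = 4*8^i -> [4, 32, 256, 2048, 16384]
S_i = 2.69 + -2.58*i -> [2.69, 0.11, -2.47, -5.05, -7.63]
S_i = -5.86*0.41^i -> [-5.86, -2.4, -0.99, -0.4, -0.17]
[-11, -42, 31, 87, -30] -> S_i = Random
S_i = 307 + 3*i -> [307, 310, 313, 316, 319]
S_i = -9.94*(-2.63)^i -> [-9.94, 26.14, -68.75, 180.82, -475.56]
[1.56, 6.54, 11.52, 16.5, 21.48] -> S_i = 1.56 + 4.98*i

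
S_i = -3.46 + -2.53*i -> [-3.46, -5.99, -8.52, -11.05, -13.58]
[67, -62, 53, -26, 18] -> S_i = Random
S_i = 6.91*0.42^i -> [6.91, 2.9, 1.22, 0.51, 0.22]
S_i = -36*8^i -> [-36, -288, -2304, -18432, -147456]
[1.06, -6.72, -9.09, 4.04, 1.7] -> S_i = Random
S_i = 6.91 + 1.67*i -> [6.91, 8.58, 10.25, 11.92, 13.59]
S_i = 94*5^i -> [94, 470, 2350, 11750, 58750]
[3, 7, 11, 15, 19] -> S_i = 3 + 4*i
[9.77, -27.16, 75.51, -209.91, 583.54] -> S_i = 9.77*(-2.78)^i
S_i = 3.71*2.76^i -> [3.71, 10.24, 28.26, 78.0, 215.28]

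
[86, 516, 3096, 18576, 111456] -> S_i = 86*6^i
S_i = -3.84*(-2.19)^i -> [-3.84, 8.41, -18.42, 40.33, -88.33]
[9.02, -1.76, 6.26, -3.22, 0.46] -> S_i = Random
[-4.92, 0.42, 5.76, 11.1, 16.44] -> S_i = -4.92 + 5.34*i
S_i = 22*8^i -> [22, 176, 1408, 11264, 90112]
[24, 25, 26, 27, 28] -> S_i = 24 + 1*i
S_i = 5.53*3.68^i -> [5.53, 20.35, 74.89, 275.59, 1014.18]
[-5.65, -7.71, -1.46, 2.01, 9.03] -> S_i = Random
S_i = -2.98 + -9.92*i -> [-2.98, -12.9, -22.82, -32.74, -42.66]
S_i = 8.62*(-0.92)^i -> [8.62, -7.93, 7.3, -6.71, 6.18]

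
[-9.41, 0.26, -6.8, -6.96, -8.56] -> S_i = Random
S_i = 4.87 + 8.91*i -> [4.87, 13.78, 22.69, 31.6, 40.51]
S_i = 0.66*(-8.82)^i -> [0.66, -5.82, 51.34, -452.85, 3994.09]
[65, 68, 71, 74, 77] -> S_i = 65 + 3*i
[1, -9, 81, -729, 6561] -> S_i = 1*-9^i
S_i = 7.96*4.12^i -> [7.96, 32.8, 135.12, 556.68, 2293.52]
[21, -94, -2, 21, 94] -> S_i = Random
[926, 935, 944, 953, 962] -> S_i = 926 + 9*i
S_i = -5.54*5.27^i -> [-5.54, -29.2, -153.86, -810.85, -4273.19]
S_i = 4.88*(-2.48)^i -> [4.88, -12.1, 30.01, -74.43, 184.6]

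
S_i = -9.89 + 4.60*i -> [-9.89, -5.29, -0.69, 3.91, 8.51]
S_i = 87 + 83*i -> [87, 170, 253, 336, 419]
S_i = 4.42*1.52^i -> [4.42, 6.72, 10.21, 15.52, 23.59]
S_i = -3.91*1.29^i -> [-3.91, -5.04, -6.51, -8.39, -10.83]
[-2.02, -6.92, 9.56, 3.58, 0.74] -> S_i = Random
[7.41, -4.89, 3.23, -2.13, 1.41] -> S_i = 7.41*(-0.66)^i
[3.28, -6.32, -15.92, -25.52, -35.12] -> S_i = 3.28 + -9.60*i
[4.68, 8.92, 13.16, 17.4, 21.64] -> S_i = 4.68 + 4.24*i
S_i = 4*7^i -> [4, 28, 196, 1372, 9604]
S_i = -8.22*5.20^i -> [-8.22, -42.74, -222.27, -1155.8, -6010.15]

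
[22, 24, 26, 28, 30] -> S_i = 22 + 2*i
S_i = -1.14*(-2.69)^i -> [-1.14, 3.07, -8.25, 22.19, -59.69]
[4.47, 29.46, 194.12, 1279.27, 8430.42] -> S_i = 4.47*6.59^i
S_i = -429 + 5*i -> [-429, -424, -419, -414, -409]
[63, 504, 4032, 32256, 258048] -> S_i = 63*8^i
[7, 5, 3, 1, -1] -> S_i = 7 + -2*i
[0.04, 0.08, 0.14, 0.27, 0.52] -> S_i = 0.04*1.90^i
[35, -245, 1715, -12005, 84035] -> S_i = 35*-7^i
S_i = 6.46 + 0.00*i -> [6.46, 6.46, 6.46, 6.46, 6.46]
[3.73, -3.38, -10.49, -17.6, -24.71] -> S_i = 3.73 + -7.11*i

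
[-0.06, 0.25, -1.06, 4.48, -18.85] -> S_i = -0.06*(-4.21)^i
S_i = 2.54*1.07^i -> [2.54, 2.72, 2.91, 3.11, 3.33]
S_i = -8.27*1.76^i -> [-8.27, -14.56, -25.62, -45.09, -79.35]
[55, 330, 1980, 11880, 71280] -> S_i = 55*6^i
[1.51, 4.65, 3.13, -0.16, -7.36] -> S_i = Random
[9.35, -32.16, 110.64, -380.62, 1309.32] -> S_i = 9.35*(-3.44)^i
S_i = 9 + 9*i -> [9, 18, 27, 36, 45]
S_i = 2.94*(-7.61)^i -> [2.94, -22.37, 170.26, -1295.69, 9860.21]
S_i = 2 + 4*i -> [2, 6, 10, 14, 18]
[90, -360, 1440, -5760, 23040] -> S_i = 90*-4^i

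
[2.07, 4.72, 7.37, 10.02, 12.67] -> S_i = 2.07 + 2.65*i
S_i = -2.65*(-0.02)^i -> [-2.65, 0.05, -0.0, 0.0, -0.0]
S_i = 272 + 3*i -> [272, 275, 278, 281, 284]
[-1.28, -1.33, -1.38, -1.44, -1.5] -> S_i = -1.28*1.04^i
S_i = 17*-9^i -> [17, -153, 1377, -12393, 111537]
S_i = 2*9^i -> [2, 18, 162, 1458, 13122]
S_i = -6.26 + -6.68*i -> [-6.26, -12.94, -19.62, -26.3, -32.98]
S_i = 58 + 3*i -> [58, 61, 64, 67, 70]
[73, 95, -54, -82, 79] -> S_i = Random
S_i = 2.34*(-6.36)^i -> [2.34, -14.88, 94.65, -601.99, 3828.64]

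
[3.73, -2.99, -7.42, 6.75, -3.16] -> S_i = Random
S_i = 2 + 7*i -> [2, 9, 16, 23, 30]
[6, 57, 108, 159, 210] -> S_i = 6 + 51*i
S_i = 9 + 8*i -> [9, 17, 25, 33, 41]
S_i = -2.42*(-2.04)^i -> [-2.42, 4.94, -10.07, 20.54, -41.91]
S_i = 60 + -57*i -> [60, 3, -54, -111, -168]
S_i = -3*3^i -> [-3, -9, -27, -81, -243]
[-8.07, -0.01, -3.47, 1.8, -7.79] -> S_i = Random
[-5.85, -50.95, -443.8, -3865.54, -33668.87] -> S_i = -5.85*8.71^i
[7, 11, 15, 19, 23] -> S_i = 7 + 4*i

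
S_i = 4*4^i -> [4, 16, 64, 256, 1024]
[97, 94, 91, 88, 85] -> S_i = 97 + -3*i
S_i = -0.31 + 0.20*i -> [-0.31, -0.11, 0.09, 0.29, 0.49]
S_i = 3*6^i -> [3, 18, 108, 648, 3888]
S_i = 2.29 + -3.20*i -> [2.29, -0.91, -4.11, -7.31, -10.51]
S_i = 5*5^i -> [5, 25, 125, 625, 3125]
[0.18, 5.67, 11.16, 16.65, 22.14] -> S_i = 0.18 + 5.49*i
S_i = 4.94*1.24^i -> [4.94, 6.13, 7.6, 9.42, 11.68]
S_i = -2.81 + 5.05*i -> [-2.81, 2.24, 7.29, 12.34, 17.39]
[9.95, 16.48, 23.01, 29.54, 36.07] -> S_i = 9.95 + 6.53*i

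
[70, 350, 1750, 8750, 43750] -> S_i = 70*5^i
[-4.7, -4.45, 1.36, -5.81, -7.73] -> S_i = Random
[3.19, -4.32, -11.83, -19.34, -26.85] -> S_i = 3.19 + -7.51*i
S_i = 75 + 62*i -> [75, 137, 199, 261, 323]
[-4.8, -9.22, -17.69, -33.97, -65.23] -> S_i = -4.80*1.92^i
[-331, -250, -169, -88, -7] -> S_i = -331 + 81*i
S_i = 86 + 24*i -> [86, 110, 134, 158, 182]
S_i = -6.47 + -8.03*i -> [-6.47, -14.5, -22.53, -30.56, -38.59]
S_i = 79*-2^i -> [79, -158, 316, -632, 1264]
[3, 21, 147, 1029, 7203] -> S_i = 3*7^i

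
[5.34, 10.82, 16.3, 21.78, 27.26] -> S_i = 5.34 + 5.48*i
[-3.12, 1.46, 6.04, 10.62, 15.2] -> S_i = -3.12 + 4.58*i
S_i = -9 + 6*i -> [-9, -3, 3, 9, 15]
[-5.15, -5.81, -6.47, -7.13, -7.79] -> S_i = -5.15 + -0.66*i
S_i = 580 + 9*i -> [580, 589, 598, 607, 616]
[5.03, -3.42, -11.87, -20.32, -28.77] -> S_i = 5.03 + -8.45*i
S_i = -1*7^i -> [-1, -7, -49, -343, -2401]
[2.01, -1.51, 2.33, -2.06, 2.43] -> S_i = Random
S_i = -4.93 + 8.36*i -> [-4.93, 3.43, 11.79, 20.15, 28.51]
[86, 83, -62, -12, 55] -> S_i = Random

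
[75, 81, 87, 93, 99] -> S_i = 75 + 6*i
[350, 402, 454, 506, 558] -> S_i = 350 + 52*i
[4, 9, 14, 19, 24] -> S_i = 4 + 5*i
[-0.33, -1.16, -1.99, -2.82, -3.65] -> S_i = -0.33 + -0.83*i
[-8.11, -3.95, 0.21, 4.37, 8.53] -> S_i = -8.11 + 4.16*i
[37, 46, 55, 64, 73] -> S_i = 37 + 9*i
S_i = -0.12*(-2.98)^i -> [-0.12, 0.36, -1.07, 3.18, -9.46]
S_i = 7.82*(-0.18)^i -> [7.82, -1.41, 0.25, -0.05, 0.01]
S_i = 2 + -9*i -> [2, -7, -16, -25, -34]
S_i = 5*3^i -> [5, 15, 45, 135, 405]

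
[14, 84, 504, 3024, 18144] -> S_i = 14*6^i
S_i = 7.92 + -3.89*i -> [7.92, 4.03, 0.14, -3.75, -7.64]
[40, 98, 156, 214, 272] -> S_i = 40 + 58*i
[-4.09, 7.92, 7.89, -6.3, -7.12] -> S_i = Random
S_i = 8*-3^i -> [8, -24, 72, -216, 648]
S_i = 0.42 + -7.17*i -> [0.42, -6.75, -13.92, -21.09, -28.26]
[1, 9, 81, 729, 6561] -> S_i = 1*9^i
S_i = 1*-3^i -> [1, -3, 9, -27, 81]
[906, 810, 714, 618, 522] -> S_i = 906 + -96*i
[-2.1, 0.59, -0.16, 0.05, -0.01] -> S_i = -2.10*(-0.28)^i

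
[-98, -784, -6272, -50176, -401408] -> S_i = -98*8^i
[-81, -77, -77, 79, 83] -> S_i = Random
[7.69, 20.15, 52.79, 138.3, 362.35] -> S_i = 7.69*2.62^i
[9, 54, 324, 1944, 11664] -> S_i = 9*6^i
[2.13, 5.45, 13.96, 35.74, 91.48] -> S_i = 2.13*2.56^i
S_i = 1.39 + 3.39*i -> [1.39, 4.78, 8.17, 11.56, 14.95]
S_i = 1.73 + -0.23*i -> [1.73, 1.5, 1.27, 1.04, 0.81]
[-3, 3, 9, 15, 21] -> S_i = -3 + 6*i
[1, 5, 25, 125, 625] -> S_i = 1*5^i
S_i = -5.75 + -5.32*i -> [-5.75, -11.07, -16.39, -21.71, -27.03]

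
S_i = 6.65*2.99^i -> [6.65, 19.88, 59.45, 177.76, 531.5]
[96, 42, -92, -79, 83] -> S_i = Random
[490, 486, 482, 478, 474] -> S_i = 490 + -4*i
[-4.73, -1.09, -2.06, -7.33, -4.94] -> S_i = Random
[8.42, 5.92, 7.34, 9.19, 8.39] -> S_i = Random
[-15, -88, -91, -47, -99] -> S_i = Random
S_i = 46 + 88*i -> [46, 134, 222, 310, 398]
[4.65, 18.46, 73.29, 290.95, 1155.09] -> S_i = 4.65*3.97^i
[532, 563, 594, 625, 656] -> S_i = 532 + 31*i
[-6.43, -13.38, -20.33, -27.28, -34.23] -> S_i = -6.43 + -6.95*i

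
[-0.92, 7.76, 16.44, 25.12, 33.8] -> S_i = -0.92 + 8.68*i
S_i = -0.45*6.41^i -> [-0.45, -2.88, -18.49, -118.52, -759.7]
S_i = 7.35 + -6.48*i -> [7.35, 0.87, -5.61, -12.09, -18.57]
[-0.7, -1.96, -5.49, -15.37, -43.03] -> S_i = -0.70*2.80^i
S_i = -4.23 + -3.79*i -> [-4.23, -8.02, -11.81, -15.6, -19.39]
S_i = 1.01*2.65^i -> [1.01, 2.68, 7.09, 18.8, 49.81]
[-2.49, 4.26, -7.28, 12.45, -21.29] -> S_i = -2.49*(-1.71)^i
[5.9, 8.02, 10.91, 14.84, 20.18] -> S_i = 5.90*1.36^i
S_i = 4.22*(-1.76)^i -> [4.22, -7.43, 13.07, -23.01, 40.49]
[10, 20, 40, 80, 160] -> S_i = 10*2^i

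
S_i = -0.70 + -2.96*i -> [-0.7, -3.66, -6.62, -9.58, -12.54]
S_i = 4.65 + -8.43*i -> [4.65, -3.78, -12.21, -20.64, -29.07]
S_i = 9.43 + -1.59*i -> [9.43, 7.84, 6.25, 4.66, 3.07]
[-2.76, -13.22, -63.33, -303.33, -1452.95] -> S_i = -2.76*4.79^i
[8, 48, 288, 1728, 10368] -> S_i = 8*6^i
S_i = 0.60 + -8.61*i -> [0.6, -8.01, -16.62, -25.23, -33.84]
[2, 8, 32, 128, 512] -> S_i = 2*4^i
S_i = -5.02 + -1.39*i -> [-5.02, -6.41, -7.8, -9.19, -10.58]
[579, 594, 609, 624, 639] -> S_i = 579 + 15*i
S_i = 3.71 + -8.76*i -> [3.71, -5.05, -13.81, -22.57, -31.33]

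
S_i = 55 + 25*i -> [55, 80, 105, 130, 155]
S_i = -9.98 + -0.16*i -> [-9.98, -10.14, -10.3, -10.46, -10.62]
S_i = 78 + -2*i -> [78, 76, 74, 72, 70]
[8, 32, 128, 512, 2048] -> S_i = 8*4^i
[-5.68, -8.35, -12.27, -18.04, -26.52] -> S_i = -5.68*1.47^i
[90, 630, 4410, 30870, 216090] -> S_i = 90*7^i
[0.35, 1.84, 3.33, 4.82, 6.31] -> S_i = 0.35 + 1.49*i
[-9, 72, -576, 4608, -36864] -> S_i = -9*-8^i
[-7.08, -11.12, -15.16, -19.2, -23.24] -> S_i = -7.08 + -4.04*i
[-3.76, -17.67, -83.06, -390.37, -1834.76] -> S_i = -3.76*4.70^i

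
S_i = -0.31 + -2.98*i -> [-0.31, -3.29, -6.27, -9.25, -12.23]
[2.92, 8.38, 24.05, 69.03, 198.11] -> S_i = 2.92*2.87^i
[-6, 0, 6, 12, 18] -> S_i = -6 + 6*i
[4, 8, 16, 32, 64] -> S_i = 4*2^i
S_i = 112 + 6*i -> [112, 118, 124, 130, 136]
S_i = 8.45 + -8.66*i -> [8.45, -0.21, -8.87, -17.53, -26.19]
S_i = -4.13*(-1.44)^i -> [-4.13, 5.95, -8.56, 12.33, -17.76]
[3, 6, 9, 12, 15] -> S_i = 3 + 3*i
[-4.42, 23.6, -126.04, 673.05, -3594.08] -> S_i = -4.42*(-5.34)^i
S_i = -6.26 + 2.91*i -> [-6.26, -3.35, -0.44, 2.47, 5.38]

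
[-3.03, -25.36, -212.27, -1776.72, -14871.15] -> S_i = -3.03*8.37^i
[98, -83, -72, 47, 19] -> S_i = Random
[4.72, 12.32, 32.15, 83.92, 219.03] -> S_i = 4.72*2.61^i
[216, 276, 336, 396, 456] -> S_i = 216 + 60*i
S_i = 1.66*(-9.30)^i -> [1.66, -15.44, 143.57, -1335.23, 12417.66]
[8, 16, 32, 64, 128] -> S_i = 8*2^i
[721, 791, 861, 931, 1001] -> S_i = 721 + 70*i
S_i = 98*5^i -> [98, 490, 2450, 12250, 61250]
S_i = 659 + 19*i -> [659, 678, 697, 716, 735]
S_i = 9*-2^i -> [9, -18, 36, -72, 144]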